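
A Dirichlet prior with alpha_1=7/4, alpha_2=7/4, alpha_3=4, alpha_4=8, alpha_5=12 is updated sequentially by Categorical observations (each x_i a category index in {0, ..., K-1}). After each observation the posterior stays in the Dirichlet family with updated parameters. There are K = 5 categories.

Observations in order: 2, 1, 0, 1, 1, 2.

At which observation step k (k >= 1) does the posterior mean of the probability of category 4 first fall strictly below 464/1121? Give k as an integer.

k = 2

obs 1: x=2 → posterior Dirichlet(7/4, 7/4, 5, 8, 12)
obs 2: x=1 → posterior Dirichlet(7/4, 11/4, 5, 8, 12)
obs 3: x=0 → posterior Dirichlet(11/4, 11/4, 5, 8, 12)
obs 4: x=1 → posterior Dirichlet(11/4, 15/4, 5, 8, 12)
obs 5: x=1 → posterior Dirichlet(11/4, 19/4, 5, 8, 12)
obs 6: x=2 → posterior Dirichlet(11/4, 19/4, 6, 8, 12)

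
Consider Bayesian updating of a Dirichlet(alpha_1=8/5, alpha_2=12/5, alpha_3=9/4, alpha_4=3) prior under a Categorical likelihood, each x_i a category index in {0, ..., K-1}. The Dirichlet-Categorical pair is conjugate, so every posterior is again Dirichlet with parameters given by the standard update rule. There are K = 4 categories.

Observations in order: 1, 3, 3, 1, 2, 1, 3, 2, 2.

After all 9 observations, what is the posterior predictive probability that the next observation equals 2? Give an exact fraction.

21/73

obs 1: x=1 → posterior Dirichlet(8/5, 17/5, 9/4, 3)
obs 2: x=3 → posterior Dirichlet(8/5, 17/5, 9/4, 4)
obs 3: x=3 → posterior Dirichlet(8/5, 17/5, 9/4, 5)
obs 4: x=1 → posterior Dirichlet(8/5, 22/5, 9/4, 5)
obs 5: x=2 → posterior Dirichlet(8/5, 22/5, 13/4, 5)
obs 6: x=1 → posterior Dirichlet(8/5, 27/5, 13/4, 5)
obs 7: x=3 → posterior Dirichlet(8/5, 27/5, 13/4, 6)
obs 8: x=2 → posterior Dirichlet(8/5, 27/5, 17/4, 6)
obs 9: x=2 → posterior Dirichlet(8/5, 27/5, 21/4, 6)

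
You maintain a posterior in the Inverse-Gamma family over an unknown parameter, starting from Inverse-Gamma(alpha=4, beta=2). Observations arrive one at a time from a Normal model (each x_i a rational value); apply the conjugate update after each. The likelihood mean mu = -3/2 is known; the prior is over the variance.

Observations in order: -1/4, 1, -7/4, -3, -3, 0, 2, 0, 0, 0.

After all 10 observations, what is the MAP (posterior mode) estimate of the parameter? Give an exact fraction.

obs 1: x=-1/4 → posterior Inverse-Gamma(9/2, 89/32)
obs 2: x=1 → posterior Inverse-Gamma(5, 189/32)
obs 3: x=-7/4 → posterior Inverse-Gamma(11/2, 95/16)
obs 4: x=-3 → posterior Inverse-Gamma(6, 113/16)
obs 5: x=-3 → posterior Inverse-Gamma(13/2, 131/16)
obs 6: x=0 → posterior Inverse-Gamma(7, 149/16)
obs 7: x=2 → posterior Inverse-Gamma(15/2, 247/16)
obs 8: x=0 → posterior Inverse-Gamma(8, 265/16)
obs 9: x=0 → posterior Inverse-Gamma(17/2, 283/16)
obs 10: x=0 → posterior Inverse-Gamma(9, 301/16)

301/160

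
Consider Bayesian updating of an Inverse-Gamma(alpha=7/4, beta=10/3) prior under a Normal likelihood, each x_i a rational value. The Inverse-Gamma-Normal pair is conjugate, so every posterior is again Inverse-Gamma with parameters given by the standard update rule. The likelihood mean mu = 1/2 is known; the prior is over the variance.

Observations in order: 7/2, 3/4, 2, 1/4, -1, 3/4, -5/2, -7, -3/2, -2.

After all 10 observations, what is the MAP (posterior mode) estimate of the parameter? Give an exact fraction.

obs 1: x=7/2 → posterior Inverse-Gamma(9/4, 47/6)
obs 2: x=3/4 → posterior Inverse-Gamma(11/4, 755/96)
obs 3: x=2 → posterior Inverse-Gamma(13/4, 863/96)
obs 4: x=1/4 → posterior Inverse-Gamma(15/4, 433/48)
obs 5: x=-1 → posterior Inverse-Gamma(17/4, 487/48)
obs 6: x=3/4 → posterior Inverse-Gamma(19/4, 977/96)
obs 7: x=-5/2 → posterior Inverse-Gamma(21/4, 1409/96)
obs 8: x=-7 → posterior Inverse-Gamma(23/4, 4109/96)
obs 9: x=-3/2 → posterior Inverse-Gamma(25/4, 4301/96)
obs 10: x=-2 → posterior Inverse-Gamma(27/4, 4601/96)

4601/744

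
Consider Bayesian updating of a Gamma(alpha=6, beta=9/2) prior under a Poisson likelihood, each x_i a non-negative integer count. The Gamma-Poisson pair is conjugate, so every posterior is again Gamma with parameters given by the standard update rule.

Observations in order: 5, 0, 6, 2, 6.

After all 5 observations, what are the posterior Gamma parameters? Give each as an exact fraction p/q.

obs 1: x=5 → posterior Gamma(11, 11/2)
obs 2: x=0 → posterior Gamma(11, 13/2)
obs 3: x=6 → posterior Gamma(17, 15/2)
obs 4: x=2 → posterior Gamma(19, 17/2)
obs 5: x=6 → posterior Gamma(25, 19/2)

alpha=25, beta=19/2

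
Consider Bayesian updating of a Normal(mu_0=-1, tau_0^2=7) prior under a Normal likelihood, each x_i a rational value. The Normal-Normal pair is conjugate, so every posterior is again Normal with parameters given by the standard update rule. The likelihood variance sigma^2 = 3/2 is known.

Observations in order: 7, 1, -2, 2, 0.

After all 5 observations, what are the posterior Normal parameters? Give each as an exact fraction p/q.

mu_0=109/73, tau_0^2=21/73

obs 1: x=7 → posterior Normal(95/17, 21/17)
obs 2: x=1 → posterior Normal(109/31, 21/31)
obs 3: x=-2 → posterior Normal(9/5, 7/15)
obs 4: x=2 → posterior Normal(109/59, 21/59)
obs 5: x=0 → posterior Normal(109/73, 21/73)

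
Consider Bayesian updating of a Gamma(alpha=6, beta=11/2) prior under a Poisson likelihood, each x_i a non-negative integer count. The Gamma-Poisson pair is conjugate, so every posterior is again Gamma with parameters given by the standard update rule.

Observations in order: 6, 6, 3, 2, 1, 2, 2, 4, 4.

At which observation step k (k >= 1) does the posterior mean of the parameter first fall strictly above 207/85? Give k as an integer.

k = 3

obs 1: x=6 → posterior Gamma(12, 13/2)
obs 2: x=6 → posterior Gamma(18, 15/2)
obs 3: x=3 → posterior Gamma(21, 17/2)
obs 4: x=2 → posterior Gamma(23, 19/2)
obs 5: x=1 → posterior Gamma(24, 21/2)
obs 6: x=2 → posterior Gamma(26, 23/2)
obs 7: x=2 → posterior Gamma(28, 25/2)
obs 8: x=4 → posterior Gamma(32, 27/2)
obs 9: x=4 → posterior Gamma(36, 29/2)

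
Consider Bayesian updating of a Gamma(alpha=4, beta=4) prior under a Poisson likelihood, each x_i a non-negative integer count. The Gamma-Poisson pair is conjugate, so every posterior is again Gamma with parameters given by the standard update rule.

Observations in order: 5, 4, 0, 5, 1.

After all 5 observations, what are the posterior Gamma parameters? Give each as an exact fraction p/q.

obs 1: x=5 → posterior Gamma(9, 5)
obs 2: x=4 → posterior Gamma(13, 6)
obs 3: x=0 → posterior Gamma(13, 7)
obs 4: x=5 → posterior Gamma(18, 8)
obs 5: x=1 → posterior Gamma(19, 9)

alpha=19, beta=9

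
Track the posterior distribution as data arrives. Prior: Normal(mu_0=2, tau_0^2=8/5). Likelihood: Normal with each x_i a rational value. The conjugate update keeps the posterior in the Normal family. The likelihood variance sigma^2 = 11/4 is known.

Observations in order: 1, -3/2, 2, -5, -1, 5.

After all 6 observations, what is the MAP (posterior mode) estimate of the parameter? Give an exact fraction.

obs 1: x=1 → posterior Normal(142/87, 88/87)
obs 2: x=-3/2 → posterior Normal(94/119, 88/119)
obs 3: x=2 → posterior Normal(158/151, 88/151)
obs 4: x=-5 → posterior Normal(-2/183, 88/183)
obs 5: x=-1 → posterior Normal(-34/215, 88/215)
obs 6: x=5 → posterior Normal(126/247, 88/247)

126/247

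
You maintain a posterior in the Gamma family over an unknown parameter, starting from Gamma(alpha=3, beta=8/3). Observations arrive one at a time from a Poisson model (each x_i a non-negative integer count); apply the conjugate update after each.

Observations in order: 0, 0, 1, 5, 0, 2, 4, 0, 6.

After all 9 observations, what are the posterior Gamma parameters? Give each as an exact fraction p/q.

obs 1: x=0 → posterior Gamma(3, 11/3)
obs 2: x=0 → posterior Gamma(3, 14/3)
obs 3: x=1 → posterior Gamma(4, 17/3)
obs 4: x=5 → posterior Gamma(9, 20/3)
obs 5: x=0 → posterior Gamma(9, 23/3)
obs 6: x=2 → posterior Gamma(11, 26/3)
obs 7: x=4 → posterior Gamma(15, 29/3)
obs 8: x=0 → posterior Gamma(15, 32/3)
obs 9: x=6 → posterior Gamma(21, 35/3)

alpha=21, beta=35/3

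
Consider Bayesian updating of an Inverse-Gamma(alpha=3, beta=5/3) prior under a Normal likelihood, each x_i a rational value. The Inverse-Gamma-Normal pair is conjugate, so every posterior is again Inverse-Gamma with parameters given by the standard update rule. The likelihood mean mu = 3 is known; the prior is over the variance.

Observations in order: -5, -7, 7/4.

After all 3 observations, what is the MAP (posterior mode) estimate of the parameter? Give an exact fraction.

obs 1: x=-5 → posterior Inverse-Gamma(7/2, 101/3)
obs 2: x=-7 → posterior Inverse-Gamma(4, 251/3)
obs 3: x=7/4 → posterior Inverse-Gamma(9/2, 8107/96)

737/48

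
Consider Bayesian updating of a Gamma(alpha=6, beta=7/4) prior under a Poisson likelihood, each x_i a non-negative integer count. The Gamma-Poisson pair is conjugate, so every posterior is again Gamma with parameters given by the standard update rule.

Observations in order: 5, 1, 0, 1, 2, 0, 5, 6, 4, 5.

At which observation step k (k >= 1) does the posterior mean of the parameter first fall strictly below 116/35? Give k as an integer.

obs 1: x=5 → posterior Gamma(11, 11/4)
obs 2: x=1 → posterior Gamma(12, 15/4)
obs 3: x=0 → posterior Gamma(12, 19/4)
obs 4: x=1 → posterior Gamma(13, 23/4)
obs 5: x=2 → posterior Gamma(15, 27/4)
obs 6: x=0 → posterior Gamma(15, 31/4)
obs 7: x=5 → posterior Gamma(20, 35/4)
obs 8: x=6 → posterior Gamma(26, 39/4)
obs 9: x=4 → posterior Gamma(30, 43/4)
obs 10: x=5 → posterior Gamma(35, 47/4)

k = 2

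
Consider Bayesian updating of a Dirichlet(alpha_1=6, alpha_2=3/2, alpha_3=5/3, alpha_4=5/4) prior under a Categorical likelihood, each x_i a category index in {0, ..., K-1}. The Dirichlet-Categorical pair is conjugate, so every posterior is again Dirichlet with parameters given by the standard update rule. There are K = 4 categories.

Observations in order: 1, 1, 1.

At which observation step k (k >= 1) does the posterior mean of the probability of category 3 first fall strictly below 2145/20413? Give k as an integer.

obs 1: x=1 → posterior Dirichlet(6, 5/2, 5/3, 5/4)
obs 2: x=1 → posterior Dirichlet(6, 7/2, 5/3, 5/4)
obs 3: x=1 → posterior Dirichlet(6, 9/2, 5/3, 5/4)

k = 2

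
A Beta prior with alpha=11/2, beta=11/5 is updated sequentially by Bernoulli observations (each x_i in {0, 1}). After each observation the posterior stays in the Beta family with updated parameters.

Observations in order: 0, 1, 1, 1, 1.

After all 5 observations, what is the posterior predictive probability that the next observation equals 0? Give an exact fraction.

obs 1: x=0 → posterior Beta(11/2, 16/5)
obs 2: x=1 → posterior Beta(13/2, 16/5)
obs 3: x=1 → posterior Beta(15/2, 16/5)
obs 4: x=1 → posterior Beta(17/2, 16/5)
obs 5: x=1 → posterior Beta(19/2, 16/5)

32/127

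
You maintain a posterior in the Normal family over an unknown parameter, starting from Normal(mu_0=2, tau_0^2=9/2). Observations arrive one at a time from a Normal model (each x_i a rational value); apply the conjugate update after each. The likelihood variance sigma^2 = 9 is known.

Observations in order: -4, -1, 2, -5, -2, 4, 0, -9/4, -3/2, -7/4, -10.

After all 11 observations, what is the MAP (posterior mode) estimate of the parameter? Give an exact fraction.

obs 1: x=-4 → posterior Normal(0, 3)
obs 2: x=-1 → posterior Normal(-1/4, 9/4)
obs 3: x=2 → posterior Normal(1/5, 9/5)
obs 4: x=-5 → posterior Normal(-2/3, 3/2)
obs 5: x=-2 → posterior Normal(-6/7, 9/7)
obs 6: x=4 → posterior Normal(-1/4, 9/8)
obs 7: x=0 → posterior Normal(-2/9, 1)
obs 8: x=-9/4 → posterior Normal(-17/40, 9/10)
obs 9: x=-3/2 → posterior Normal(-23/44, 9/11)
obs 10: x=-7/4 → posterior Normal(-5/8, 3/4)
obs 11: x=-10 → posterior Normal(-35/26, 9/13)

-35/26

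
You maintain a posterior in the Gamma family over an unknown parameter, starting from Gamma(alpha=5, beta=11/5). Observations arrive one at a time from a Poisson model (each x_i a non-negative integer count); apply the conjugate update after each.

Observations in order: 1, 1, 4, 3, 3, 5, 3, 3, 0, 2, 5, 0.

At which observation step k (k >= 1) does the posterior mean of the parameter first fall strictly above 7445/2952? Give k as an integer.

obs 1: x=1 → posterior Gamma(6, 16/5)
obs 2: x=1 → posterior Gamma(7, 21/5)
obs 3: x=4 → posterior Gamma(11, 26/5)
obs 4: x=3 → posterior Gamma(14, 31/5)
obs 5: x=3 → posterior Gamma(17, 36/5)
obs 6: x=5 → posterior Gamma(22, 41/5)
obs 7: x=3 → posterior Gamma(25, 46/5)
obs 8: x=3 → posterior Gamma(28, 51/5)
obs 9: x=0 → posterior Gamma(28, 56/5)
obs 10: x=2 → posterior Gamma(30, 61/5)
obs 11: x=5 → posterior Gamma(35, 66/5)
obs 12: x=0 → posterior Gamma(35, 71/5)

k = 6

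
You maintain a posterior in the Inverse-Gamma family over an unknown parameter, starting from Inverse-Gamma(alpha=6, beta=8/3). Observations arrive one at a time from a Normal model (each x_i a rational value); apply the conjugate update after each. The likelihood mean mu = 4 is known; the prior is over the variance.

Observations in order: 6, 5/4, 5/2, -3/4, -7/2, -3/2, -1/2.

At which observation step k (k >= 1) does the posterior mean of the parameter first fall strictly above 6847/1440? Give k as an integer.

obs 1: x=6 → posterior Inverse-Gamma(13/2, 14/3)
obs 2: x=5/4 → posterior Inverse-Gamma(7, 811/96)
obs 3: x=5/2 → posterior Inverse-Gamma(15/2, 919/96)
obs 4: x=-3/4 → posterior Inverse-Gamma(8, 1001/48)
obs 5: x=-7/2 → posterior Inverse-Gamma(17/2, 2351/48)
obs 6: x=-3/2 → posterior Inverse-Gamma(9, 3077/48)
obs 7: x=-1/2 → posterior Inverse-Gamma(19/2, 3563/48)

k = 5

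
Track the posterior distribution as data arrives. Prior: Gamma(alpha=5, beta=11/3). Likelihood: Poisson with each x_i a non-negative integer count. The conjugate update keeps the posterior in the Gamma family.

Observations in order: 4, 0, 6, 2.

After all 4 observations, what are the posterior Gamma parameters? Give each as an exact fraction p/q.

obs 1: x=4 → posterior Gamma(9, 14/3)
obs 2: x=0 → posterior Gamma(9, 17/3)
obs 3: x=6 → posterior Gamma(15, 20/3)
obs 4: x=2 → posterior Gamma(17, 23/3)

alpha=17, beta=23/3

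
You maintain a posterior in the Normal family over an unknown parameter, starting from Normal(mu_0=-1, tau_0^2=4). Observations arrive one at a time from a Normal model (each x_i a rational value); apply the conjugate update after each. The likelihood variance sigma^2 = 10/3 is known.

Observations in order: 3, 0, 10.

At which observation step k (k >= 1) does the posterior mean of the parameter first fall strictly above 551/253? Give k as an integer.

k = 3

obs 1: x=3 → posterior Normal(13/11, 20/11)
obs 2: x=0 → posterior Normal(13/17, 20/17)
obs 3: x=10 → posterior Normal(73/23, 20/23)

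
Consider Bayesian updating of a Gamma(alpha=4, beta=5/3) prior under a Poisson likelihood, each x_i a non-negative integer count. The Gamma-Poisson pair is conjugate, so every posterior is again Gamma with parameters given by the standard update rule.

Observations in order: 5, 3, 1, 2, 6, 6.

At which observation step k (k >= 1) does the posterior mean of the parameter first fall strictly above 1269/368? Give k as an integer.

obs 1: x=5 → posterior Gamma(9, 8/3)
obs 2: x=3 → posterior Gamma(12, 11/3)
obs 3: x=1 → posterior Gamma(13, 14/3)
obs 4: x=2 → posterior Gamma(15, 17/3)
obs 5: x=6 → posterior Gamma(21, 20/3)
obs 6: x=6 → posterior Gamma(27, 23/3)

k = 6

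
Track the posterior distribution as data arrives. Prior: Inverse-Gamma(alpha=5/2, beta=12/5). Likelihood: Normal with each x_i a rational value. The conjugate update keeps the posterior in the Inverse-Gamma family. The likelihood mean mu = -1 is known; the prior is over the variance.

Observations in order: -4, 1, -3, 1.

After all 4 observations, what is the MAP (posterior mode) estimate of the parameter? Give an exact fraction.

obs 1: x=-4 → posterior Inverse-Gamma(3, 69/10)
obs 2: x=1 → posterior Inverse-Gamma(7/2, 89/10)
obs 3: x=-3 → posterior Inverse-Gamma(4, 109/10)
obs 4: x=1 → posterior Inverse-Gamma(9/2, 129/10)

129/55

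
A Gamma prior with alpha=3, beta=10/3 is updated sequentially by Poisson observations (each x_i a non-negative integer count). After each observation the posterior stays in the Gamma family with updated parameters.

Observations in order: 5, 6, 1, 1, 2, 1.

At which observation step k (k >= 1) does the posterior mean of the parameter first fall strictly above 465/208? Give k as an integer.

obs 1: x=5 → posterior Gamma(8, 13/3)
obs 2: x=6 → posterior Gamma(14, 16/3)
obs 3: x=1 → posterior Gamma(15, 19/3)
obs 4: x=1 → posterior Gamma(16, 22/3)
obs 5: x=2 → posterior Gamma(18, 25/3)
obs 6: x=1 → posterior Gamma(19, 28/3)

k = 2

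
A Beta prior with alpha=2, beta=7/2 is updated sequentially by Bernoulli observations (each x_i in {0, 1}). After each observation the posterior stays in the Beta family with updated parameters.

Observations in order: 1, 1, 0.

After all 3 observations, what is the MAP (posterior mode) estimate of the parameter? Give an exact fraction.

obs 1: x=1 → posterior Beta(3, 7/2)
obs 2: x=1 → posterior Beta(4, 7/2)
obs 3: x=0 → posterior Beta(4, 9/2)

6/13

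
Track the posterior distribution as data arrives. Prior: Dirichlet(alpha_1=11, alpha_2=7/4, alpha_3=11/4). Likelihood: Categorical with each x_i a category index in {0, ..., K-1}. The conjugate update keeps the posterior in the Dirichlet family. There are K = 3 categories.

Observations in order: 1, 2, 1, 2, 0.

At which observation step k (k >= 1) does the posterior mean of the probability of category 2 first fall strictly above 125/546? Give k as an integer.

obs 1: x=1 → posterior Dirichlet(11, 11/4, 11/4)
obs 2: x=2 → posterior Dirichlet(11, 11/4, 15/4)
obs 3: x=1 → posterior Dirichlet(11, 15/4, 15/4)
obs 4: x=2 → posterior Dirichlet(11, 15/4, 19/4)
obs 5: x=0 → posterior Dirichlet(12, 15/4, 19/4)

k = 4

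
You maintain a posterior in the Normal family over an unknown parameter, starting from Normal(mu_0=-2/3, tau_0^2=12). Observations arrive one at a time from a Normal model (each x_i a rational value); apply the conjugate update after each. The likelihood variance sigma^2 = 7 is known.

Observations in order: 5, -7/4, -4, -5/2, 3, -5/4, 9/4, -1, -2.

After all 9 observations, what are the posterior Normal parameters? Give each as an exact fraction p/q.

mu_0=-19/69, tau_0^2=84/115

obs 1: x=5 → posterior Normal(166/57, 84/19)
obs 2: x=-7/4 → posterior Normal(103/93, 84/31)
obs 3: x=-4 → posterior Normal(-41/129, 84/43)
obs 4: x=-5/2 → posterior Normal(-131/165, 84/55)
obs 5: x=3 → posterior Normal(-23/201, 84/67)
obs 6: x=-5/4 → posterior Normal(-68/237, 84/79)
obs 7: x=9/4 → posterior Normal(1/21, 12/13)
obs 8: x=-1 → posterior Normal(-23/309, 84/103)
obs 9: x=-2 → posterior Normal(-19/69, 84/115)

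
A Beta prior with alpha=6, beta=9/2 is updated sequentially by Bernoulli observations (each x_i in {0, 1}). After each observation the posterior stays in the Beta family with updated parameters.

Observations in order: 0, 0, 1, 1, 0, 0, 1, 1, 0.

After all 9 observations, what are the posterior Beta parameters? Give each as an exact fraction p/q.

alpha=10, beta=19/2

obs 1: x=0 → posterior Beta(6, 11/2)
obs 2: x=0 → posterior Beta(6, 13/2)
obs 3: x=1 → posterior Beta(7, 13/2)
obs 4: x=1 → posterior Beta(8, 13/2)
obs 5: x=0 → posterior Beta(8, 15/2)
obs 6: x=0 → posterior Beta(8, 17/2)
obs 7: x=1 → posterior Beta(9, 17/2)
obs 8: x=1 → posterior Beta(10, 17/2)
obs 9: x=0 → posterior Beta(10, 19/2)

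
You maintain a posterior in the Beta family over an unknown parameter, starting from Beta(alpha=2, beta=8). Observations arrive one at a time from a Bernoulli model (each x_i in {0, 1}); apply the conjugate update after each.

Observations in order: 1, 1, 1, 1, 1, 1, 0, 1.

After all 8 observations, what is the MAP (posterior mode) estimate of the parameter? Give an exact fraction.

1/2

obs 1: x=1 → posterior Beta(3, 8)
obs 2: x=1 → posterior Beta(4, 8)
obs 3: x=1 → posterior Beta(5, 8)
obs 4: x=1 → posterior Beta(6, 8)
obs 5: x=1 → posterior Beta(7, 8)
obs 6: x=1 → posterior Beta(8, 8)
obs 7: x=0 → posterior Beta(8, 9)
obs 8: x=1 → posterior Beta(9, 9)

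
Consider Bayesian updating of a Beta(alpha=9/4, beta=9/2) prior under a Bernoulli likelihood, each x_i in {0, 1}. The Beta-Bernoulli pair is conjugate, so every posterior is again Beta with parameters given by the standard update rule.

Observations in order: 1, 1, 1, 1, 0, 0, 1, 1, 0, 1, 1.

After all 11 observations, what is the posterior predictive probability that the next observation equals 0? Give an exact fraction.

obs 1: x=1 → posterior Beta(13/4, 9/2)
obs 2: x=1 → posterior Beta(17/4, 9/2)
obs 3: x=1 → posterior Beta(21/4, 9/2)
obs 4: x=1 → posterior Beta(25/4, 9/2)
obs 5: x=0 → posterior Beta(25/4, 11/2)
obs 6: x=0 → posterior Beta(25/4, 13/2)
obs 7: x=1 → posterior Beta(29/4, 13/2)
obs 8: x=1 → posterior Beta(33/4, 13/2)
obs 9: x=0 → posterior Beta(33/4, 15/2)
obs 10: x=1 → posterior Beta(37/4, 15/2)
obs 11: x=1 → posterior Beta(41/4, 15/2)

30/71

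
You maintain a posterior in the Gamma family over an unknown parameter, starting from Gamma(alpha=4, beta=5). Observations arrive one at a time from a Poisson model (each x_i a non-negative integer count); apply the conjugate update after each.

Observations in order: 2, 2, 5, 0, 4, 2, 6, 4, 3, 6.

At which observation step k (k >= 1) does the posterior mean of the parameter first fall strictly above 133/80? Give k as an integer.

obs 1: x=2 → posterior Gamma(6, 6)
obs 2: x=2 → posterior Gamma(8, 7)
obs 3: x=5 → posterior Gamma(13, 8)
obs 4: x=0 → posterior Gamma(13, 9)
obs 5: x=4 → posterior Gamma(17, 10)
obs 6: x=2 → posterior Gamma(19, 11)
obs 7: x=6 → posterior Gamma(25, 12)
obs 8: x=4 → posterior Gamma(29, 13)
obs 9: x=3 → posterior Gamma(32, 14)
obs 10: x=6 → posterior Gamma(38, 15)

k = 5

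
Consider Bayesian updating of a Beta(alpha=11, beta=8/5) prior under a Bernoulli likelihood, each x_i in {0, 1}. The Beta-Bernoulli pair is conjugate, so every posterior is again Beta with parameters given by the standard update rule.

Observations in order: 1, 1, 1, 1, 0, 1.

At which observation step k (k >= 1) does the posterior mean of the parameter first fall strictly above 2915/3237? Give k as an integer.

obs 1: x=1 → posterior Beta(12, 8/5)
obs 2: x=1 → posterior Beta(13, 8/5)
obs 3: x=1 → posterior Beta(14, 8/5)
obs 4: x=1 → posterior Beta(15, 8/5)
obs 5: x=0 → posterior Beta(15, 13/5)
obs 6: x=1 → posterior Beta(16, 13/5)

k = 4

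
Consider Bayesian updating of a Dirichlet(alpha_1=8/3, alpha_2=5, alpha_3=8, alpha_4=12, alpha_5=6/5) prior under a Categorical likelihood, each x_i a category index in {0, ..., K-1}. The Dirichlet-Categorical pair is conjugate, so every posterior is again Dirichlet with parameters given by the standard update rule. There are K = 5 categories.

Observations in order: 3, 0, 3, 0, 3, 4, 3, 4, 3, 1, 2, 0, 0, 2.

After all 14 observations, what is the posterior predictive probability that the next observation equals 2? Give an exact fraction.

obs 1: x=3 → posterior Dirichlet(8/3, 5, 8, 13, 6/5)
obs 2: x=0 → posterior Dirichlet(11/3, 5, 8, 13, 6/5)
obs 3: x=3 → posterior Dirichlet(11/3, 5, 8, 14, 6/5)
obs 4: x=0 → posterior Dirichlet(14/3, 5, 8, 14, 6/5)
obs 5: x=3 → posterior Dirichlet(14/3, 5, 8, 15, 6/5)
obs 6: x=4 → posterior Dirichlet(14/3, 5, 8, 15, 11/5)
obs 7: x=3 → posterior Dirichlet(14/3, 5, 8, 16, 11/5)
obs 8: x=4 → posterior Dirichlet(14/3, 5, 8, 16, 16/5)
obs 9: x=3 → posterior Dirichlet(14/3, 5, 8, 17, 16/5)
obs 10: x=1 → posterior Dirichlet(14/3, 6, 8, 17, 16/5)
obs 11: x=2 → posterior Dirichlet(14/3, 6, 9, 17, 16/5)
obs 12: x=0 → posterior Dirichlet(17/3, 6, 9, 17, 16/5)
obs 13: x=0 → posterior Dirichlet(20/3, 6, 9, 17, 16/5)
obs 14: x=2 → posterior Dirichlet(20/3, 6, 10, 17, 16/5)

150/643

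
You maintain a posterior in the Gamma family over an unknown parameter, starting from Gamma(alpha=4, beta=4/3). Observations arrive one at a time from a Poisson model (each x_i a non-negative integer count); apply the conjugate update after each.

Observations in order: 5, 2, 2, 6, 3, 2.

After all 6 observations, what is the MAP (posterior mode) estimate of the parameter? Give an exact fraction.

69/22

obs 1: x=5 → posterior Gamma(9, 7/3)
obs 2: x=2 → posterior Gamma(11, 10/3)
obs 3: x=2 → posterior Gamma(13, 13/3)
obs 4: x=6 → posterior Gamma(19, 16/3)
obs 5: x=3 → posterior Gamma(22, 19/3)
obs 6: x=2 → posterior Gamma(24, 22/3)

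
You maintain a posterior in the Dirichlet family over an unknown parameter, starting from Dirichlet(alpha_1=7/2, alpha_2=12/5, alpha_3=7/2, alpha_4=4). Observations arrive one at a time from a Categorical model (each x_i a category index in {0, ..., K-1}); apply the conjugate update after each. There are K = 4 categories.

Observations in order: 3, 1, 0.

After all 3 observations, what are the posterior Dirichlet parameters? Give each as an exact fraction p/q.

obs 1: x=3 → posterior Dirichlet(7/2, 12/5, 7/2, 5)
obs 2: x=1 → posterior Dirichlet(7/2, 17/5, 7/2, 5)
obs 3: x=0 → posterior Dirichlet(9/2, 17/5, 7/2, 5)

alpha_1=9/2, alpha_2=17/5, alpha_3=7/2, alpha_4=5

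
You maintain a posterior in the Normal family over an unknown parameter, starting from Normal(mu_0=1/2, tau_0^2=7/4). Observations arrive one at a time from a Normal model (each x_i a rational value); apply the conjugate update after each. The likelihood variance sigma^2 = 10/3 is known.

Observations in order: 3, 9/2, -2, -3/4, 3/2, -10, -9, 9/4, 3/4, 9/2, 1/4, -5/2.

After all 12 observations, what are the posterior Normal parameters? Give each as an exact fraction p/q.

mu_0=-275/584, tau_0^2=35/146

obs 1: x=3 → posterior Normal(83/61, 70/61)
obs 2: x=9/2 → posterior Normal(355/164, 35/41)
obs 3: x=-2 → posterior Normal(271/206, 70/103)
obs 4: x=-3/4 → posterior Normal(479/496, 35/62)
obs 5: x=3/2 → posterior Normal(121/116, 14/29)
obs 6: x=-10 → posterior Normal(-235/664, 35/83)
obs 7: x=-9 → posterior Normal(-991/748, 70/187)
obs 8: x=9/4 → posterior Normal(-401/416, 35/104)
obs 9: x=3/4 → posterior Normal(-739/916, 70/229)
obs 10: x=9/2 → posterior Normal(-361/1000, 7/25)
obs 11: x=1/4 → posterior Normal(-85/271, 70/271)
obs 12: x=-5/2 → posterior Normal(-275/584, 35/146)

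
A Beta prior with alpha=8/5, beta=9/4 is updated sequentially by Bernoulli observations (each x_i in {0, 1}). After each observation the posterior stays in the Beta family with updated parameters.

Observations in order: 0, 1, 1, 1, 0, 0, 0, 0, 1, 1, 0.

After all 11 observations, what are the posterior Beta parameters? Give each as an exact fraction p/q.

obs 1: x=0 → posterior Beta(8/5, 13/4)
obs 2: x=1 → posterior Beta(13/5, 13/4)
obs 3: x=1 → posterior Beta(18/5, 13/4)
obs 4: x=1 → posterior Beta(23/5, 13/4)
obs 5: x=0 → posterior Beta(23/5, 17/4)
obs 6: x=0 → posterior Beta(23/5, 21/4)
obs 7: x=0 → posterior Beta(23/5, 25/4)
obs 8: x=0 → posterior Beta(23/5, 29/4)
obs 9: x=1 → posterior Beta(28/5, 29/4)
obs 10: x=1 → posterior Beta(33/5, 29/4)
obs 11: x=0 → posterior Beta(33/5, 33/4)

alpha=33/5, beta=33/4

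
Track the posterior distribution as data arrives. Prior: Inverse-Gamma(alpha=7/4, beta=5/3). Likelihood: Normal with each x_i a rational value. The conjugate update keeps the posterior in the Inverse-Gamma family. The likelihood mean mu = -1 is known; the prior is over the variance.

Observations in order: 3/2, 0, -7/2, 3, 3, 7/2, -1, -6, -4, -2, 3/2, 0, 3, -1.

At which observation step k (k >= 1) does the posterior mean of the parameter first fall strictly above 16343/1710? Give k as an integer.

obs 1: x=3/2 → posterior Inverse-Gamma(9/4, 115/24)
obs 2: x=0 → posterior Inverse-Gamma(11/4, 127/24)
obs 3: x=-7/2 → posterior Inverse-Gamma(13/4, 101/12)
obs 4: x=3 → posterior Inverse-Gamma(15/4, 197/12)
obs 5: x=3 → posterior Inverse-Gamma(17/4, 293/12)
obs 6: x=7/2 → posterior Inverse-Gamma(19/4, 829/24)
obs 7: x=-1 → posterior Inverse-Gamma(21/4, 829/24)
obs 8: x=-6 → posterior Inverse-Gamma(23/4, 1129/24)
obs 9: x=-4 → posterior Inverse-Gamma(25/4, 1237/24)
obs 10: x=-2 → posterior Inverse-Gamma(27/4, 1249/24)
obs 11: x=3/2 → posterior Inverse-Gamma(29/4, 331/6)
obs 12: x=0 → posterior Inverse-Gamma(31/4, 167/3)
obs 13: x=3 → posterior Inverse-Gamma(33/4, 191/3)
obs 14: x=-1 → posterior Inverse-Gamma(35/4, 191/3)

k = 8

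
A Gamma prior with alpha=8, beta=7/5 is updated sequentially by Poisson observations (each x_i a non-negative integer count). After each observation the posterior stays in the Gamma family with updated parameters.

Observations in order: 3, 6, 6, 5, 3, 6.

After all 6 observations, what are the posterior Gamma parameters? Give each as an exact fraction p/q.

alpha=37, beta=37/5

obs 1: x=3 → posterior Gamma(11, 12/5)
obs 2: x=6 → posterior Gamma(17, 17/5)
obs 3: x=6 → posterior Gamma(23, 22/5)
obs 4: x=5 → posterior Gamma(28, 27/5)
obs 5: x=3 → posterior Gamma(31, 32/5)
obs 6: x=6 → posterior Gamma(37, 37/5)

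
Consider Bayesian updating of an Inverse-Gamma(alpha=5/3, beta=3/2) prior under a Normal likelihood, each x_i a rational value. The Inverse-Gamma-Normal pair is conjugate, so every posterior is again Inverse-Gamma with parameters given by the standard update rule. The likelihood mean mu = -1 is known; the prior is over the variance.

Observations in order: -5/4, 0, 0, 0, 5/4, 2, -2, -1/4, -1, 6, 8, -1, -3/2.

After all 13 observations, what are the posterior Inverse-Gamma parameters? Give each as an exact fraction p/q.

obs 1: x=-5/4 → posterior Inverse-Gamma(13/6, 49/32)
obs 2: x=0 → posterior Inverse-Gamma(8/3, 65/32)
obs 3: x=0 → posterior Inverse-Gamma(19/6, 81/32)
obs 4: x=0 → posterior Inverse-Gamma(11/3, 97/32)
obs 5: x=5/4 → posterior Inverse-Gamma(25/6, 89/16)
obs 6: x=2 → posterior Inverse-Gamma(14/3, 161/16)
obs 7: x=-2 → posterior Inverse-Gamma(31/6, 169/16)
obs 8: x=-1/4 → posterior Inverse-Gamma(17/3, 347/32)
obs 9: x=-1 → posterior Inverse-Gamma(37/6, 347/32)
obs 10: x=6 → posterior Inverse-Gamma(20/3, 1131/32)
obs 11: x=8 → posterior Inverse-Gamma(43/6, 2427/32)
obs 12: x=-1 → posterior Inverse-Gamma(23/3, 2427/32)
obs 13: x=-3/2 → posterior Inverse-Gamma(49/6, 2431/32)

alpha=49/6, beta=2431/32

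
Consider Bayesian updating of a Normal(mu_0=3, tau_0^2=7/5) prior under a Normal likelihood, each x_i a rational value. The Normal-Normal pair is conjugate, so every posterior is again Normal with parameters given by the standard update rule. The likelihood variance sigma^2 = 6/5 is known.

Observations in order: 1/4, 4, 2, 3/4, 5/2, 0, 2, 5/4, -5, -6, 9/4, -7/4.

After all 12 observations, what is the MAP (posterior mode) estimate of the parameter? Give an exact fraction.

obs 1: x=1/4 → posterior Normal(79/52, 42/65)
obs 2: x=4 → posterior Normal(191/80, 21/50)
obs 3: x=2 → posterior Normal(247/108, 14/45)
obs 4: x=3/4 → posterior Normal(67/34, 21/85)
obs 5: x=5/2 → posterior Normal(169/82, 42/205)
obs 6: x=0 → posterior Normal(169/96, 7/40)
obs 7: x=2 → posterior Normal(197/110, 42/275)
obs 8: x=5/4 → posterior Normal(429/248, 21/155)
obs 9: x=-5 → posterior Normal(289/276, 14/115)
obs 10: x=-6 → posterior Normal(121/304, 21/190)
obs 11: x=9/4 → posterior Normal(46/83, 42/415)
obs 12: x=-7/4 → posterior Normal(3/8, 7/75)

3/8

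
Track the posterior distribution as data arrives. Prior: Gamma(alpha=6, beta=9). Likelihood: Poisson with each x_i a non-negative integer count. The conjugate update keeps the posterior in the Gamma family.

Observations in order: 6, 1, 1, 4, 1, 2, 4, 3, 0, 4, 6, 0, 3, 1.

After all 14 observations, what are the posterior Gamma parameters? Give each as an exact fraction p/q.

obs 1: x=6 → posterior Gamma(12, 10)
obs 2: x=1 → posterior Gamma(13, 11)
obs 3: x=1 → posterior Gamma(14, 12)
obs 4: x=4 → posterior Gamma(18, 13)
obs 5: x=1 → posterior Gamma(19, 14)
obs 6: x=2 → posterior Gamma(21, 15)
obs 7: x=4 → posterior Gamma(25, 16)
obs 8: x=3 → posterior Gamma(28, 17)
obs 9: x=0 → posterior Gamma(28, 18)
obs 10: x=4 → posterior Gamma(32, 19)
obs 11: x=6 → posterior Gamma(38, 20)
obs 12: x=0 → posterior Gamma(38, 21)
obs 13: x=3 → posterior Gamma(41, 22)
obs 14: x=1 → posterior Gamma(42, 23)

alpha=42, beta=23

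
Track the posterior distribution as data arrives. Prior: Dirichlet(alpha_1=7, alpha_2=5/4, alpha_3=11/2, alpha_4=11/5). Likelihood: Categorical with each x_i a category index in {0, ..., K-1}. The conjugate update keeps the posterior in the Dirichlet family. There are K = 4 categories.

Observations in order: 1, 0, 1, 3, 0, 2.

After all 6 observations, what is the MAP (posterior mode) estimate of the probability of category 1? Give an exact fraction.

obs 1: x=1 → posterior Dirichlet(7, 9/4, 11/2, 11/5)
obs 2: x=0 → posterior Dirichlet(8, 9/4, 11/2, 11/5)
obs 3: x=1 → posterior Dirichlet(8, 13/4, 11/2, 11/5)
obs 4: x=3 → posterior Dirichlet(8, 13/4, 11/2, 16/5)
obs 5: x=0 → posterior Dirichlet(9, 13/4, 11/2, 16/5)
obs 6: x=2 → posterior Dirichlet(9, 13/4, 13/2, 16/5)

45/359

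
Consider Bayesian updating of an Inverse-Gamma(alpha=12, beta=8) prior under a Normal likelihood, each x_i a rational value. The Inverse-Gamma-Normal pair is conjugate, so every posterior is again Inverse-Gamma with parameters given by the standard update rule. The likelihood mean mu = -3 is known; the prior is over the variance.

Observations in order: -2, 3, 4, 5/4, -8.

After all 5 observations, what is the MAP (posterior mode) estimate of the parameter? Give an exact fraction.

2321/496

obs 1: x=-2 → posterior Inverse-Gamma(25/2, 17/2)
obs 2: x=3 → posterior Inverse-Gamma(13, 53/2)
obs 3: x=4 → posterior Inverse-Gamma(27/2, 51)
obs 4: x=5/4 → posterior Inverse-Gamma(14, 1921/32)
obs 5: x=-8 → posterior Inverse-Gamma(29/2, 2321/32)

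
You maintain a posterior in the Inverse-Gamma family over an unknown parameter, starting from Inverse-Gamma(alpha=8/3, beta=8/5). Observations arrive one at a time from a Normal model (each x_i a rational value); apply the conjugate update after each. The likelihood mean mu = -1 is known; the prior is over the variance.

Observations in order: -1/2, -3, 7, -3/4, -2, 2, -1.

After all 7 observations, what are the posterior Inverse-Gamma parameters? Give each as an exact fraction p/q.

alpha=37/6, beta=6521/160

obs 1: x=-1/2 → posterior Inverse-Gamma(19/6, 69/40)
obs 2: x=-3 → posterior Inverse-Gamma(11/3, 149/40)
obs 3: x=7 → posterior Inverse-Gamma(25/6, 1429/40)
obs 4: x=-3/4 → posterior Inverse-Gamma(14/3, 5721/160)
obs 5: x=-2 → posterior Inverse-Gamma(31/6, 5801/160)
obs 6: x=2 → posterior Inverse-Gamma(17/3, 6521/160)
obs 7: x=-1 → posterior Inverse-Gamma(37/6, 6521/160)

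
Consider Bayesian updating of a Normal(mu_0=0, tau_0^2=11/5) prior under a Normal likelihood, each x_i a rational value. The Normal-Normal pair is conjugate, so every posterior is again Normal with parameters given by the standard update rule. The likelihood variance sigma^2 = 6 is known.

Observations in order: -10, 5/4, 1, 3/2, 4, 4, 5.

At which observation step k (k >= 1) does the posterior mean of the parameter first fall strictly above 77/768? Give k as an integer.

obs 1: x=-10 → posterior Normal(-110/41, 66/41)
obs 2: x=5/4 → posterior Normal(-385/208, 33/26)
obs 3: x=1 → posterior Normal(-341/252, 22/21)
obs 4: x=3/2 → posterior Normal(-275/296, 33/37)
obs 5: x=4 → posterior Normal(-99/340, 66/85)
obs 6: x=4 → posterior Normal(77/384, 11/16)
obs 7: x=5 → posterior Normal(297/428, 66/107)

k = 6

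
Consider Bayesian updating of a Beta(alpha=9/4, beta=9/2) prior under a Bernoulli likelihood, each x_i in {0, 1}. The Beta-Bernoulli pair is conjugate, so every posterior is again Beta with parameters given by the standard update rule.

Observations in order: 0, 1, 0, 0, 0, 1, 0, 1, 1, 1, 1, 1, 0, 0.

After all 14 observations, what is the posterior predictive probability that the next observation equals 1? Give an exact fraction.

obs 1: x=0 → posterior Beta(9/4, 11/2)
obs 2: x=1 → posterior Beta(13/4, 11/2)
obs 3: x=0 → posterior Beta(13/4, 13/2)
obs 4: x=0 → posterior Beta(13/4, 15/2)
obs 5: x=0 → posterior Beta(13/4, 17/2)
obs 6: x=1 → posterior Beta(17/4, 17/2)
obs 7: x=0 → posterior Beta(17/4, 19/2)
obs 8: x=1 → posterior Beta(21/4, 19/2)
obs 9: x=1 → posterior Beta(25/4, 19/2)
obs 10: x=1 → posterior Beta(29/4, 19/2)
obs 11: x=1 → posterior Beta(33/4, 19/2)
obs 12: x=1 → posterior Beta(37/4, 19/2)
obs 13: x=0 → posterior Beta(37/4, 21/2)
obs 14: x=0 → posterior Beta(37/4, 23/2)

37/83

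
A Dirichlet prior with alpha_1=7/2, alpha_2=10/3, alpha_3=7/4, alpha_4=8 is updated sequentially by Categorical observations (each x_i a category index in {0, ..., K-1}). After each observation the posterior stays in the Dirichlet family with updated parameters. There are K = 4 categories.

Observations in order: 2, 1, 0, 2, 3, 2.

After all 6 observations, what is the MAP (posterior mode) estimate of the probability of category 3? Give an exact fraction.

96/223

obs 1: x=2 → posterior Dirichlet(7/2, 10/3, 11/4, 8)
obs 2: x=1 → posterior Dirichlet(7/2, 13/3, 11/4, 8)
obs 3: x=0 → posterior Dirichlet(9/2, 13/3, 11/4, 8)
obs 4: x=2 → posterior Dirichlet(9/2, 13/3, 15/4, 8)
obs 5: x=3 → posterior Dirichlet(9/2, 13/3, 15/4, 9)
obs 6: x=2 → posterior Dirichlet(9/2, 13/3, 19/4, 9)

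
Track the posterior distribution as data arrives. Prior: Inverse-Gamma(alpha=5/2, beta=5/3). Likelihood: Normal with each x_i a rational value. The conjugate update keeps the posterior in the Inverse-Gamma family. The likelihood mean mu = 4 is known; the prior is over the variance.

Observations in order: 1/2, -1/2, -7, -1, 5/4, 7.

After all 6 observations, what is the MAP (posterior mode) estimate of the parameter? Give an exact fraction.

9523/624

obs 1: x=1/2 → posterior Inverse-Gamma(3, 187/24)
obs 2: x=-1/2 → posterior Inverse-Gamma(7/2, 215/12)
obs 3: x=-7 → posterior Inverse-Gamma(4, 941/12)
obs 4: x=-1 → posterior Inverse-Gamma(9/2, 1091/12)
obs 5: x=5/4 → posterior Inverse-Gamma(5, 9091/96)
obs 6: x=7 → posterior Inverse-Gamma(11/2, 9523/96)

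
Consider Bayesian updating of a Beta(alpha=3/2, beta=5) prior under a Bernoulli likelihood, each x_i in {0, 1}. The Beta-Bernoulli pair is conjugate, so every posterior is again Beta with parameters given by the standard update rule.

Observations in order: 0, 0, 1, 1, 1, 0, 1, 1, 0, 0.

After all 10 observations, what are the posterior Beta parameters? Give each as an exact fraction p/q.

alpha=13/2, beta=10

obs 1: x=0 → posterior Beta(3/2, 6)
obs 2: x=0 → posterior Beta(3/2, 7)
obs 3: x=1 → posterior Beta(5/2, 7)
obs 4: x=1 → posterior Beta(7/2, 7)
obs 5: x=1 → posterior Beta(9/2, 7)
obs 6: x=0 → posterior Beta(9/2, 8)
obs 7: x=1 → posterior Beta(11/2, 8)
obs 8: x=1 → posterior Beta(13/2, 8)
obs 9: x=0 → posterior Beta(13/2, 9)
obs 10: x=0 → posterior Beta(13/2, 10)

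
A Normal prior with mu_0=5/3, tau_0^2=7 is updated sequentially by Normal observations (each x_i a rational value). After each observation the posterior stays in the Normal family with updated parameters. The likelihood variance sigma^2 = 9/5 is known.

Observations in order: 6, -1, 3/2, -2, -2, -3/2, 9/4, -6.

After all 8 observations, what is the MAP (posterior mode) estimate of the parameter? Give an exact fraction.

obs 1: x=6 → posterior Normal(225/44, 63/44)
obs 2: x=-1 → posterior Normal(190/79, 63/79)
obs 3: x=3/2 → posterior Normal(485/228, 21/38)
obs 4: x=-2 → posterior Normal(345/298, 63/149)
obs 5: x=-2 → posterior Normal(205/368, 63/184)
obs 6: x=-3/2 → posterior Normal(50/219, 21/73)
obs 7: x=9/4 → posterior Normal(515/1016, 63/254)
obs 8: x=-6 → posterior Normal(-325/1156, 63/289)

-325/1156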